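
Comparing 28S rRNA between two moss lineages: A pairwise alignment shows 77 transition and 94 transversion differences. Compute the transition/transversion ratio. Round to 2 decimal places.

R = 77/94 = 0.819148… ≈ 0.82 (to 2 d.p.).

0.82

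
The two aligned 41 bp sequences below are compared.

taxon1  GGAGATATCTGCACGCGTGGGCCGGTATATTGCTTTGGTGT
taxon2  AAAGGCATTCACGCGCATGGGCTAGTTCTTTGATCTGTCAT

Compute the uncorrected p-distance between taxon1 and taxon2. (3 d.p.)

0.463

The sequences differ at 19 of 41 positions.
p = 19/41 = 0.463414… ≈ 0.463 (to 3 d.p.).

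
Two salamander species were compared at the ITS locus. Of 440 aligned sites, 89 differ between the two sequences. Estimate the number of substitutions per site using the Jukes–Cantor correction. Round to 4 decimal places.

0.2357

p = 89/440 ≈ 0.202273.
d = −(3/4) ln(1 − 4p/3) = −0.75 ln(1 − 0.269697) = −0.75 ln(0.730303)
  = −0.75 × (-0.314296) = 0.235722 substitutions/site.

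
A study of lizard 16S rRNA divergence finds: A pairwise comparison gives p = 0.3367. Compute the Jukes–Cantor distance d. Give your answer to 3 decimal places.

0.447

d = −(3/4) ln(1 − 4p/3) = −0.75 ln(1 − 0.448933) = −0.75 ln(0.551067)
  = −0.75 × (-0.595899) = 0.446924 substitutions/site.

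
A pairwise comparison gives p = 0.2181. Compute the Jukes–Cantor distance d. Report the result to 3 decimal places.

d = −(3/4) ln(1 − 4p/3) = −0.75 ln(1 − 0.2908) = −0.75 ln(0.7092)
  = −0.75 × (-0.343618) = 0.257714 substitutions/site.

0.258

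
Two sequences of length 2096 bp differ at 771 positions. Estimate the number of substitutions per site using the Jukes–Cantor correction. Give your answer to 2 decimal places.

p = 771/2096 ≈ 0.367844.
d = −(3/4) ln(1 − 4p/3) = −0.75 ln(1 − 0.490459) = −0.75 ln(0.509541)
  = −0.75 × (-0.674245) = 0.505684 substitutions/site.

0.51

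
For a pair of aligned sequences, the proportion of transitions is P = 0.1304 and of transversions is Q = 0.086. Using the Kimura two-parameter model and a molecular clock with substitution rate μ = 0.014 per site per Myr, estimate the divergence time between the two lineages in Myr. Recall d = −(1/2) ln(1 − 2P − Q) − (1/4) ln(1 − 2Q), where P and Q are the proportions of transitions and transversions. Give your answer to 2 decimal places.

Under the Kimura two-parameter model, d = −½ ln(1 − 2P − Q) − ¼ ln(1 − 2Q).
1 − 2P − Q = 0.6532, giving −½ ln(0.6532) = 0.212936.
1 − 2Q = 0.828, giving −¼ ln(0.828) = 0.047186.
d = 0.212936 + 0.047186 = 0.260122.
Under a molecular clock d = 2μt, so t = d/(2μ) = 0.260122 / (2 × 0.014) = 9.29 Myr.

9.29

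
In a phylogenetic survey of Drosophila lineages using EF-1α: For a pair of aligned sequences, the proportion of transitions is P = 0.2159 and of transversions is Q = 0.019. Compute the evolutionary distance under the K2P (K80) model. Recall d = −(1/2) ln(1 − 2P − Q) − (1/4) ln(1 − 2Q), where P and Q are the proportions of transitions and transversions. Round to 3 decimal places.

Under the Kimura two-parameter model, d = −½ ln(1 − 2P − Q) − ¼ ln(1 − 2Q).
1 − 2P − Q = 0.5492, giving −½ ln(0.5492) = 0.299646.
1 − 2Q = 0.962, giving −¼ ln(0.962) = 0.009685.
d = 0.299646 + 0.009685 = 0.309331.

0.309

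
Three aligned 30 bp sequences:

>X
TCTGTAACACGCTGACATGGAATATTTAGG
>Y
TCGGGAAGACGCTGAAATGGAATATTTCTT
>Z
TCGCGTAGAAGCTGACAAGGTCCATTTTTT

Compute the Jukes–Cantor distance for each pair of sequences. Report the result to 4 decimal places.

X–Y: 7/30 sites differ → p ≈ 0.233333, d = −0.75 ln(1 − 0.311111) = 0.279506 ≈ 0.2795.
X–Z: 13/30 sites differ → p ≈ 0.433333, d = −0.75 ln(1 − 0.577777) = 0.646666 ≈ 0.6467.
Y–Z: 9/30 sites differ → p = 0.3, d = −0.75 ln(1 − 0.4) = 0.383119 ≈ 0.3831.

d(X,Y) = 0.2795, d(X,Z) = 0.6467, d(Y,Z) = 0.3831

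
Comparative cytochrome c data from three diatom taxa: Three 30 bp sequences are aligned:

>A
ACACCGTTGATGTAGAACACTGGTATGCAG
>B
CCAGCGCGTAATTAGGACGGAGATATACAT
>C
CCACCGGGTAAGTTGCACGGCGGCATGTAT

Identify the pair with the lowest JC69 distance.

B and C

A–B: 14/30 differ, p = 0.467, d = 0.730.
A–C: 13/30 differ, p = 0.433, d = 0.647.
B–C: 10/30 differ, p = 0.333, d = 0.441.
The smallest distance is between B and C.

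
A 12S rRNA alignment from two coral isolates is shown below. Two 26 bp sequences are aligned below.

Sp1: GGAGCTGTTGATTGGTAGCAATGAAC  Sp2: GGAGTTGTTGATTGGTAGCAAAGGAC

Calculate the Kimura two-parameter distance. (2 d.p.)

0.13

Of 26 sites, 2 differences are transitions and 1 are transversions, so P = 2/26 ≈ 0.076923 and Q = 1/26 ≈ 0.038462.
Under the Kimura two-parameter model, d = −½ ln(1 − 2P − Q) − ¼ ln(1 − 2Q).
1 − 2P − Q = 0.807692, giving −½ ln(0.807692) = 0.106787.
1 − 2Q = 0.923076, giving −¼ ln(0.923076) = 0.020011.
d = 0.106787 + 0.020011 = 0.126798.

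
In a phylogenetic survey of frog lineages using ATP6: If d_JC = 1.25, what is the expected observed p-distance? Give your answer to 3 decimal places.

0.608

p = (3/4)(1 − e^(−4d/3)) = 0.75 × (1 − e^(-1.666667)) = 0.75 × (1 − 0.188876) = 0.608343.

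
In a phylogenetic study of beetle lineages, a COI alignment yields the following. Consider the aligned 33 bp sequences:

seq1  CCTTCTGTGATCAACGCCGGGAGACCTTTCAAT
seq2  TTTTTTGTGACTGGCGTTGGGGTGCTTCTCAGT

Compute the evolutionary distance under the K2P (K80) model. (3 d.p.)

1.071

Of 33 sites, 14 differences are transitions and 1 are transversions, so P = 14/33 ≈ 0.424242 and Q = 1/33 ≈ 0.030303.
Under the Kimura two-parameter model, d = −½ ln(1 − 2P − Q) − ¼ ln(1 − 2Q).
1 − 2P − Q = 0.121213, giving −½ ln(0.121213) = 1.055103.
1 − 2Q = 0.939394, giving −¼ ln(0.939394) = 0.015630.
d = 1.055103 + 0.015630 = 1.070733.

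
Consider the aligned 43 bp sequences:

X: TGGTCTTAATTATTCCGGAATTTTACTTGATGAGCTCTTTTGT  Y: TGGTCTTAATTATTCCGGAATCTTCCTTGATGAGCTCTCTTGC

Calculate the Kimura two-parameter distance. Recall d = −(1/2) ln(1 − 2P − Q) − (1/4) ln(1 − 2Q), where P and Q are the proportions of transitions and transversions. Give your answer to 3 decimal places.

Of 43 sites, 3 differences are transitions and 1 are transversions, so P = 3/43 ≈ 0.069767 and Q = 1/43 ≈ 0.023256.
Under the Kimura two-parameter model, d = −½ ln(1 − 2P − Q) − ¼ ln(1 − 2Q).
1 − 2P − Q = 0.83721, giving −½ ln(0.83721) = 0.088840.
1 − 2Q = 0.953488, giving −¼ ln(0.953488) = 0.011907.
d = 0.088840 + 0.011907 = 0.100747.

0.101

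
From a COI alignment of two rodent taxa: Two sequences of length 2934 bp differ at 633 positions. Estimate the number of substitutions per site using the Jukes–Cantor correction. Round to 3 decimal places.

p = 633/2934 ≈ 0.215746.
d = −(3/4) ln(1 − 4p/3) = −0.75 ln(1 − 0.287661) = −0.75 ln(0.712339)
  = −0.75 × (-0.339201) = 0.254401 substitutions/site.

0.254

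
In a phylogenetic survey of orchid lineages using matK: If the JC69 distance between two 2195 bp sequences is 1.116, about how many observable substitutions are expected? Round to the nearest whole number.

Invert JC69: p = (3/4)(1 − e^(−4d/3)) = 0.75 × (1 − e^(-1.488)) = 0.75 × (1 − 0.225824) = 0.580632.
Expected differing sites = pL ≈ 0.580632 × 2195 = 1274.48724 ≈ 1274.

1274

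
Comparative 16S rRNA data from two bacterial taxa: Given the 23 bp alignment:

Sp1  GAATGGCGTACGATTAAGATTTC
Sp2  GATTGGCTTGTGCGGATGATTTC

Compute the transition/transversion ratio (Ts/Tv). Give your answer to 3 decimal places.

0.333

Transitions are A↔G and C↔T; transversions are all other mismatches.
Transitions: 2. Transversions: 6.
R = 2/6 = 0.333333… ≈ 0.333 (to 3 d.p.).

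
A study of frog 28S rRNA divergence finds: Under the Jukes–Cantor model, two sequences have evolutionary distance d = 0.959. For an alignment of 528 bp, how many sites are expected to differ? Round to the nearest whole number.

286

Invert JC69: p = (3/4)(1 − e^(−4d/3)) = 0.75 × (1 − e^(-1.278667)) = 0.75 × (1 − 0.278408) = 0.541194.
Expected differing sites = pL ≈ 0.541194 × 528 = 285.750432 ≈ 286.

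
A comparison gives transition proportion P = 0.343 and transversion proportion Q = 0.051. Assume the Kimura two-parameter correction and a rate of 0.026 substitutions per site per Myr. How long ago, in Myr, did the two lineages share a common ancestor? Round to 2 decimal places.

13.36

Under the Kimura two-parameter model, d = −½ ln(1 − 2P − Q) − ¼ ln(1 − 2Q).
1 − 2P − Q = 0.263, giving −½ ln(0.263) = 0.667801.
1 − 2Q = 0.898, giving −¼ ln(0.898) = 0.026896.
d = 0.667801 + 0.026896 = 0.694697.
Under a molecular clock d = 2μt, so t = d/(2μ) = 0.694697 / (2 × 0.026) = 13.36 Myr.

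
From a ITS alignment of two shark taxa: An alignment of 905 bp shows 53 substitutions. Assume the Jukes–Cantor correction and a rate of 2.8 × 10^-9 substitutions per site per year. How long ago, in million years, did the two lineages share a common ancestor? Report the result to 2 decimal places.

p = 53/905 ≈ 0.058564.
d = −(3/4) ln(1 − 4p/3) = −0.75 ln(1 − 0.078085) = −0.75 ln(0.921915)
  = −0.75 × (-0.081302) = 0.060977 substitutions/site.
Under a molecular clock d = 2μt, so t = d/(2μ) = 0.060977 / (2 × 2.8 × 10^-9) = 10.89 million years.

10.89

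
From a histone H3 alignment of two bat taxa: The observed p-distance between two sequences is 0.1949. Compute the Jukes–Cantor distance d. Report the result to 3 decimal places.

d = −(3/4) ln(1 − 4p/3) = −0.75 ln(1 − 0.259867) = −0.75 ln(0.740133)
  = −0.75 × (-0.300925) = 0.225694 substitutions/site.

0.226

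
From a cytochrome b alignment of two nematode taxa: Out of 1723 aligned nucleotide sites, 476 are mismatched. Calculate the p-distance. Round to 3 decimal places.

p = 476/1723 = 0.276262… ≈ 0.276 (to 3 d.p.).

0.276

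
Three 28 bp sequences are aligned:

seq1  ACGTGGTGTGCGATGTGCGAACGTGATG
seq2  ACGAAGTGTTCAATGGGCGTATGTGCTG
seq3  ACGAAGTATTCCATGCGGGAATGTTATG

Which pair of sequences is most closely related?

seq2 and seq3

seq1–seq2: 8/28 differ, p = 0.286, d = 0.360.
seq1–seq3: 9/28 differ, p = 0.321, d = 0.420.
seq2–seq3: 7/28 differ, p = 0.250, d = 0.304.
The smallest distance is between seq2 and seq3.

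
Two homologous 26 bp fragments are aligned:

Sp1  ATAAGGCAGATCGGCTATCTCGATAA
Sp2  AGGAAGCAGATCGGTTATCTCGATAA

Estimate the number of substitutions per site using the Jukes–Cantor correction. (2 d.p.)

0.17

The sequences differ at 4 of 26 sites (2, 3, 5, 15), so p = 4/26 ≈ 0.153846.
d = −(3/4) ln(1 − 4p/3) = −0.75 ln(1 − 0.205128) = −0.75 ln(0.794872)
  = −0.75 × (-0.229574) = 0.172181 substitutions/site.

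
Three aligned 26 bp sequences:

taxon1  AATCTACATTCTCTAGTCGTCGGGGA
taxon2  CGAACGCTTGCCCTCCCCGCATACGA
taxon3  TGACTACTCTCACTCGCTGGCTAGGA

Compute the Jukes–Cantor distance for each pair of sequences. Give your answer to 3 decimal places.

taxon1–taxon2: 17/26 sites differ → p ≈ 0.653846, d = −0.75 ln(1 − 0.871795) = 1.540594 ≈ 1.541.
taxon1–taxon3: 12/26 sites differ → p ≈ 0.461538, d = −0.75 ln(1 − 0.615384) = 0.716632 ≈ 0.717.
taxon2–taxon3: 12/26 sites differ → p ≈ 0.461538, d = −0.75 ln(1 − 0.615384) = 0.716632 ≈ 0.717.

d(taxon1,taxon2) = 1.541, d(taxon1,taxon3) = 0.717, d(taxon2,taxon3) = 0.717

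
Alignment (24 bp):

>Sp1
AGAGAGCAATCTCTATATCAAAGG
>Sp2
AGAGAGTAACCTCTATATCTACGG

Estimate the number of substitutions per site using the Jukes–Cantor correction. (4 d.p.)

0.1885

The sequences differ at 4 of 24 sites (7, 10, 20, 22), so p = 4/24 ≈ 0.166667.
d = −(3/4) ln(1 − 4p/3) = −0.75 ln(1 − 0.222223) = −0.75 ln(0.777777)
  = −0.75 × (-0.251315) = 0.188486 substitutions/site.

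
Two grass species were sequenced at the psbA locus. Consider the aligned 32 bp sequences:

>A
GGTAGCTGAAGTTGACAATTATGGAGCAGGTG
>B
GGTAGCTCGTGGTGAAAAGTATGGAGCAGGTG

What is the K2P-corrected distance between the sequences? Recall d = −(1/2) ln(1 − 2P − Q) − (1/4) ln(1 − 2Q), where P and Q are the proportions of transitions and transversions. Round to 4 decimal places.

0.2171

Of 32 sites, 1 differences are transitions and 5 are transversions, so P = 1/32 = 0.03125 and Q = 5/32 = 0.15625.
Under the Kimura two-parameter model, d = −½ ln(1 − 2P − Q) − ¼ ln(1 − 2Q).
1 − 2P − Q = 0.78125, giving −½ ln(0.78125) = 0.123430.
1 − 2Q = 0.6875, giving −¼ ln(0.6875) = 0.093673.
d = 0.123430 + 0.093673 = 0.217103.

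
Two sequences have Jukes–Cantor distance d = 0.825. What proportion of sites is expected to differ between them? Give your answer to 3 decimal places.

p = (3/4)(1 − e^(−4d/3)) = 0.75 × (1 − e^(-1.1)) = 0.75 × (1 − 0.332871) = 0.500347.

0.500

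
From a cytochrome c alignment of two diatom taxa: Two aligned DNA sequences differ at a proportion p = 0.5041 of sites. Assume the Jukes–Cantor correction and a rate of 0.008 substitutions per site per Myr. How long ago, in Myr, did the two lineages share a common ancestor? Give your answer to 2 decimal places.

d = −(3/4) ln(1 − 4p/3) = −0.75 ln(1 − 0.672133) = −0.75 ln(0.327867)
  = −0.75 × (-1.115147) = 0.836360 substitutions/site.
Under a molecular clock d = 2μt, so t = d/(2μ) = 0.836360 / (2 × 0.008) = 52.27 Myr.

52.27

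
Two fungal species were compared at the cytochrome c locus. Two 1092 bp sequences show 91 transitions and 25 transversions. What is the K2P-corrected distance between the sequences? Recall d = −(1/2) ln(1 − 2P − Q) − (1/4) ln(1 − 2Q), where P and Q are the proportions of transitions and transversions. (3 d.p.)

0.117

P = 91/1092 ≈ 0.083333 and Q = 25/1092 ≈ 0.022894.
Under the Kimura two-parameter model, d = −½ ln(1 − 2P − Q) − ¼ ln(1 − 2Q).
1 − 2P − Q = 0.81044, giving −½ ln(0.81044) = 0.105089.
1 − 2Q = 0.954212, giving −¼ ln(0.954212) = 0.011717.
d = 0.105089 + 0.011717 = 0.116806.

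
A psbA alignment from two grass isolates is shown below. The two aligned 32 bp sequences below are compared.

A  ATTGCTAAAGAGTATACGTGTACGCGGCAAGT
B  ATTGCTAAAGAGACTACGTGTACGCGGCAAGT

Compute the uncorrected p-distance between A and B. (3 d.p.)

The sequences differ at 2 of 32 positions (sites 13, 14).
p = 2/32 = 0.0625 ≈ 0.063 (to 3 d.p.).

0.063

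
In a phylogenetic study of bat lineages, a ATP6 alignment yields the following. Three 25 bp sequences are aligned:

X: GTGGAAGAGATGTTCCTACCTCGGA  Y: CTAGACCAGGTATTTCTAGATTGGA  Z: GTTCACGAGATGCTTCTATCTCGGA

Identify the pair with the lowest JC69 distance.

X and Z

X–Y: 10/25 differ, p = 0.400, d = 0.572.
X–Z: 6/25 differ, p = 0.240, d = 0.289.
Y–Z: 10/25 differ, p = 0.400, d = 0.572.
The smallest distance is between X and Z.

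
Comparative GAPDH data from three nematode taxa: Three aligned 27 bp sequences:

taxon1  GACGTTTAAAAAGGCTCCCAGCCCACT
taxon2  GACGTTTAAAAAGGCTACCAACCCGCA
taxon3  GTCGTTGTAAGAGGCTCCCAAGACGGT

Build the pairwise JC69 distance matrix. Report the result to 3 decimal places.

taxon1–taxon2: 4/27 sites differ → p ≈ 0.148148, d = −0.75 ln(1 − 0.197531) = 0.165047 ≈ 0.165.
taxon1–taxon3: 9/27 sites differ → p ≈ 0.333333, d = −0.75 ln(1 − 0.444444) = 0.440839 ≈ 0.441.
taxon2–taxon3: 9/27 sites differ → p ≈ 0.333333, d = −0.75 ln(1 − 0.444444) = 0.440839 ≈ 0.441.

d(taxon1,taxon2) = 0.165, d(taxon1,taxon3) = 0.441, d(taxon2,taxon3) = 0.441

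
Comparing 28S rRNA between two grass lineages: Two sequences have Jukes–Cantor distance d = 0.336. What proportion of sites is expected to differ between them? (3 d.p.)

p = (3/4)(1 − e^(−4d/3)) = 0.75 × (1 − e^(-0.448)) = 0.75 × (1 − 0.638905) = 0.270821.

0.271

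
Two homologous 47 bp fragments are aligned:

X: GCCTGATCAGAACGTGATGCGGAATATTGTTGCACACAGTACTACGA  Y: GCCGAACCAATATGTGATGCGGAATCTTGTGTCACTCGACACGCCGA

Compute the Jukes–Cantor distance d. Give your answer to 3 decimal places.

The sequences differ at 15 of 47 sites, so p = 15/47 ≈ 0.319149.
d = −(3/4) ln(1 − 4p/3) = −0.75 ln(1 − 0.425532) = −0.75 ln(0.574468)
  = −0.75 × (-0.554311) = 0.415733 substitutions/site.

0.416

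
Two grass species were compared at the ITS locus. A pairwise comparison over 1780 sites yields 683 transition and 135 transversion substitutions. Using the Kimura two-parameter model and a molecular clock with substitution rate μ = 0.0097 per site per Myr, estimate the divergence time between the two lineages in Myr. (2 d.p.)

49.88

P = 683/1780 ≈ 0.383708 and Q = 135/1780 ≈ 0.075843.
Under the Kimura two-parameter model, d = −½ ln(1 − 2P − Q) − ¼ ln(1 − 2Q).
1 − 2P − Q = 0.156741, giving −½ ln(0.156741) = 0.926580.
1 − 2Q = 0.848314, giving −¼ ln(0.848314) = 0.041126.
d = 0.926580 + 0.041126 = 0.967706.
Under a molecular clock d = 2μt, so t = d/(2μ) = 0.967706 / (2 × 0.0097) = 49.88 Myr.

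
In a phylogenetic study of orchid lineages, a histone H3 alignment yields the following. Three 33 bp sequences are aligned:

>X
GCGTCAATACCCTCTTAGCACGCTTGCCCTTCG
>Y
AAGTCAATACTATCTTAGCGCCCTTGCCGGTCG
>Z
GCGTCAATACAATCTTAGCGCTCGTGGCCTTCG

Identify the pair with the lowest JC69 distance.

X and Z

X–Y: 8/33 differ, p = 0.242, d = 0.293.
X–Z: 6/33 differ, p = 0.182, d = 0.208.
Y–Z: 8/33 differ, p = 0.242, d = 0.293.
The smallest distance is between X and Z.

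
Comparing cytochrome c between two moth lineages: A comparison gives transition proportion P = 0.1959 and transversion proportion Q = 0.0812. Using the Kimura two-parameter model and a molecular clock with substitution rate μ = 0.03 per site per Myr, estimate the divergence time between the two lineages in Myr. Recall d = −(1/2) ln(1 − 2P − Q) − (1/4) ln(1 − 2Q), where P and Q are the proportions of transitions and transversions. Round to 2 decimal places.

6.08

Under the Kimura two-parameter model, d = −½ ln(1 − 2P − Q) − ¼ ln(1 − 2Q).
1 − 2P − Q = 0.527, giving −½ ln(0.527) = 0.320277.
1 − 2Q = 0.8376, giving −¼ ln(0.8376) = 0.044304.
d = 0.320277 + 0.044304 = 0.364581.
Under a molecular clock d = 2μt, so t = d/(2μ) = 0.364581 / (2 × 0.03) = 6.08 Myr.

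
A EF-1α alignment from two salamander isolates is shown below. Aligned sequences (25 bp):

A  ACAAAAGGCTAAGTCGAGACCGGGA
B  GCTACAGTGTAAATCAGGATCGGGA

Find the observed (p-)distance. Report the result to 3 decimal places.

0.360

The sequences differ at 9 of 25 positions (sites 1, 3, 5, 8, 9, 13, 16, 17, 20).
p = 9/25 = 0.360.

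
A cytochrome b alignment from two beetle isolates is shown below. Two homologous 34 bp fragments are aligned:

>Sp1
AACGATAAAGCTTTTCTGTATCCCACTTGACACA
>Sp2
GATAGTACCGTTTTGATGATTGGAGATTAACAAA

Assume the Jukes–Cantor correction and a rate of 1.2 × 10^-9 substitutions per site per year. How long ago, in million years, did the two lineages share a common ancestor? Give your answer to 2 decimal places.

The sequences differ at 18 of 34 sites, so p = 18/34 ≈ 0.529412.
d = −(3/4) ln(1 − 4p/3) = −0.75 ln(1 − 0.705883) = −0.75 ln(0.294117)
  = −0.75 × (-1.223778) = 0.917834 substitutions/site.
Under a molecular clock d = 2μt, so t = d/(2μ) = 0.917834 / (2 × 1.2 × 10^-9) = 382.43 million years.

382.43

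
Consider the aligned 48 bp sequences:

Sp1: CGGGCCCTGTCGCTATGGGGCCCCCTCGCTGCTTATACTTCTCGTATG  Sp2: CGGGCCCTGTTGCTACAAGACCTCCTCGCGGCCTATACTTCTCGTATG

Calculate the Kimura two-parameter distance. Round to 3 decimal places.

0.198

Of 48 sites, 7 differences are transitions and 1 are transversions, so P = 7/48 ≈ 0.145833 and Q = 1/48 ≈ 0.020833.
Under the Kimura two-parameter model, d = −½ ln(1 − 2P − Q) − ¼ ln(1 − 2Q).
1 − 2P − Q = 0.687501, giving −½ ln(0.687501) = 0.187346.
1 − 2Q = 0.958334, giving −¼ ln(0.958334) = 0.010640.
d = 0.187346 + 0.010640 = 0.197986.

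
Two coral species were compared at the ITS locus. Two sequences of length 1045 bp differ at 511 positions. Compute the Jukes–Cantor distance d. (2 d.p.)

0.79

p = 511/1045 ≈ 0.488995.
d = −(3/4) ln(1 − 4p/3) = −0.75 ln(1 − 0.651993) = −0.75 ln(0.348007)
  = −0.75 × (-1.055533) = 0.791650 substitutions/site.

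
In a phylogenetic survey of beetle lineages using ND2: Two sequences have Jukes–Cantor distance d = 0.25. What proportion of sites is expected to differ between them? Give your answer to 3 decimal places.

0.213

p = (3/4)(1 − e^(−4d/3)) = 0.75 × (1 − e^(-0.333333)) = 0.75 × (1 − 0.716532) = 0.212601.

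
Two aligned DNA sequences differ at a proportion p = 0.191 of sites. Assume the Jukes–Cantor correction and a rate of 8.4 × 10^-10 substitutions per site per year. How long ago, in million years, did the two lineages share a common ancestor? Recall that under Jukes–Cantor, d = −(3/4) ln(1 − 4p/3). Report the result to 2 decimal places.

d = −(3/4) ln(1 − 4p/3) = −0.75 ln(1 − 0.254667) = −0.75 ln(0.745333)
  = −0.75 × (-0.293924) = 0.220443 substitutions/site.
Under a molecular clock d = 2μt, so t = d/(2μ) = 0.220443 / (2 × 8.4 × 10^-10) = 131.22 million years.

131.22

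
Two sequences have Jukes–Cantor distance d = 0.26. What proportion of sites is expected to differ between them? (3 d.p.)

0.220

p = (3/4)(1 − e^(−4d/3)) = 0.75 × (1 − e^(-0.346667)) = 0.75 × (1 − 0.707041) = 0.219719.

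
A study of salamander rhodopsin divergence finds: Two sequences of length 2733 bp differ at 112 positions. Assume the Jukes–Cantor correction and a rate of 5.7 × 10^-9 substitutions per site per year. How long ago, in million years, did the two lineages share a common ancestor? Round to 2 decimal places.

3.70

p = 112/2733 ≈ 0.040981.
d = −(3/4) ln(1 − 4p/3) = −0.75 ln(1 − 0.054641) = −0.75 ln(0.945359)
  = −0.75 × (-0.056191) = 0.042143 substitutions/site.
Under a molecular clock d = 2μt, so t = d/(2μ) = 0.042143 / (2 × 5.7 × 10^-9) = 3.70 million years.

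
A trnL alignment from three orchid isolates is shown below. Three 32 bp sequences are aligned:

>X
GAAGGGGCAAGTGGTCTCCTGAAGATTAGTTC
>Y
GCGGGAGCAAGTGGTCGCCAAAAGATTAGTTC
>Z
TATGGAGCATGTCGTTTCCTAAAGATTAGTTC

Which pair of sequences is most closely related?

X–Y: 6/32 differ, p = 0.188, d = 0.216.
X–Z: 7/32 differ, p = 0.219, d = 0.259.
Y–Z: 8/32 differ, p = 0.250, d = 0.304.
The smallest distance is between X and Y.

X and Y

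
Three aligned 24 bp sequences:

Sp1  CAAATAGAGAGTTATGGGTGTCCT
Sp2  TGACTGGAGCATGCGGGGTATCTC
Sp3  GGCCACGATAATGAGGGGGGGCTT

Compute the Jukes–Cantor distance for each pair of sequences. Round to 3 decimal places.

Sp1–Sp2: 12/24 sites differ → p = 0.5, d = −0.75 ln(1 − 0.666667) = 0.823960 ≈ 0.824.
Sp1–Sp3: 13/24 sites differ → p ≈ 0.541667, d = −0.75 ln(1 − 0.722223) = 0.960702 ≈ 0.961.
Sp2–Sp3: 11/24 sites differ → p ≈ 0.458333, d = −0.75 ln(1 − 0.611111) = 0.708346 ≈ 0.708.

d(Sp1,Sp2) = 0.824, d(Sp1,Sp3) = 0.961, d(Sp2,Sp3) = 0.708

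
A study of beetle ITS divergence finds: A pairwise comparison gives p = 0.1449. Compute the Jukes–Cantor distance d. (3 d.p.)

0.161

d = −(3/4) ln(1 − 4p/3) = −0.75 ln(1 − 0.1932) = −0.75 ln(0.8068)
  = −0.75 × (-0.214679) = 0.161009 substitutions/site.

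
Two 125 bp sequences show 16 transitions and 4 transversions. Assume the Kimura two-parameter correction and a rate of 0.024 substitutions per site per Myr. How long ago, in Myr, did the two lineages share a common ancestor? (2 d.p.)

3.88

P = 16/125 = 0.128 and Q = 4/125 = 0.032.
Under the Kimura two-parameter model, d = −½ ln(1 − 2P − Q) − ¼ ln(1 − 2Q).
1 − 2P − Q = 0.712, giving −½ ln(0.712) = 0.169839.
1 − 2Q = 0.936, giving −¼ ln(0.936) = 0.016535.
d = 0.169839 + 0.016535 = 0.186374.
Under a molecular clock d = 2μt, so t = d/(2μ) = 0.186374 / (2 × 0.024) = 3.88 Myr.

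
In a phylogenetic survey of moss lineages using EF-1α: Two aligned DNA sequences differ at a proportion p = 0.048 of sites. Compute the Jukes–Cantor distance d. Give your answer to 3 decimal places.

0.050

d = −(3/4) ln(1 − 4p/3) = −0.75 ln(1 − 0.064) = −0.75 ln(0.936)
  = −0.75 × (-0.066140) = 0.049605 substitutions/site.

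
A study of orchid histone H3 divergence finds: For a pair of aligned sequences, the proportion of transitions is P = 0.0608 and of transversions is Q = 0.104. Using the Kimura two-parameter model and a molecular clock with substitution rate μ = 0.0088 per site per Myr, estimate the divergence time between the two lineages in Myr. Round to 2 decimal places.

Under the Kimura two-parameter model, d = −½ ln(1 − 2P − Q) − ¼ ln(1 − 2Q).
1 − 2P − Q = 0.7744, giving −½ ln(0.7744) = 0.127833.
1 − 2Q = 0.792, giving −¼ ln(0.792) = 0.058298.
d = 0.127833 + 0.058298 = 0.186131.
Under a molecular clock d = 2μt, so t = d/(2μ) = 0.186131 / (2 × 0.0088) = 10.58 Myr.

10.58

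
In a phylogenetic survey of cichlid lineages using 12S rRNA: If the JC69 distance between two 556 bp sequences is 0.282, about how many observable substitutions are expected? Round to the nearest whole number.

Invert JC69: p = (3/4)(1 − e^(−4d/3)) = 0.75 × (1 − e^(-0.376)) = 0.75 × (1 − 0.686602) = 0.235049.
Expected differing sites = pL ≈ 0.235049 × 556 = 130.687244 ≈ 131.

131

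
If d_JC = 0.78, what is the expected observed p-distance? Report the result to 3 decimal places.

0.485

p = (3/4)(1 − e^(−4d/3)) = 0.75 × (1 − e^(-1.04)) = 0.75 × (1 − 0.353455) = 0.484909.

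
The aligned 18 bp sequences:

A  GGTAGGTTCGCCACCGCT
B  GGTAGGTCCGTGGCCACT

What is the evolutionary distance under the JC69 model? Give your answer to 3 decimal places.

The sequences differ at 5 of 18 sites (8, 11, 12, 13, 16), so p = 5/18 ≈ 0.277778.
d = −(3/4) ln(1 − 4p/3) = −0.75 ln(1 − 0.370371) = −0.75 ln(0.629629)
  = −0.75 × (-0.462625) = 0.346969 substitutions/site.

0.347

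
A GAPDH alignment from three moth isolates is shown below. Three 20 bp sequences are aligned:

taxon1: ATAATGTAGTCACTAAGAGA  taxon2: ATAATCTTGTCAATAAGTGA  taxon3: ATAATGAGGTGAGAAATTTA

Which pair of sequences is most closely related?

taxon1–taxon2: 4/20 differ, p = 0.200, d = 0.233.
taxon1–taxon3: 8/20 differ, p = 0.400, d = 0.572.
taxon2–taxon3: 8/20 differ, p = 0.400, d = 0.572.
The smallest distance is between taxon1 and taxon2.

taxon1 and taxon2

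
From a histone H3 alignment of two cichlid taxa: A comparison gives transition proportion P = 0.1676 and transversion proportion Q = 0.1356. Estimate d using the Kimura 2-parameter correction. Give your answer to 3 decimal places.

Under the Kimura two-parameter model, d = −½ ln(1 − 2P − Q) − ¼ ln(1 − 2Q).
1 − 2P − Q = 0.5292, giving −½ ln(0.5292) = 0.318194.
1 − 2Q = 0.7288, giving −¼ ln(0.7288) = 0.079089.
d = 0.318194 + 0.079089 = 0.397283.

0.397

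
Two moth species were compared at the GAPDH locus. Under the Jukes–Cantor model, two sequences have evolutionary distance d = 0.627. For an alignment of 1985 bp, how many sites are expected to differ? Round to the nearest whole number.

843

Invert JC69: p = (3/4)(1 − e^(−4d/3)) = 0.75 × (1 − e^(-0.836)) = 0.75 × (1 − 0.433441) = 0.424919.
Expected differing sites = pL ≈ 0.424919 × 1985 = 843.464215 ≈ 843.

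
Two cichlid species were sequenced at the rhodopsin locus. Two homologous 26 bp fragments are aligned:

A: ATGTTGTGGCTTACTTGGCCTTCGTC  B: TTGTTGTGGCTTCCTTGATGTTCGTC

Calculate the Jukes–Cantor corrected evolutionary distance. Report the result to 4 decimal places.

The sequences differ at 5 of 26 sites (1, 13, 18, 19, 20), so p = 5/26 ≈ 0.192308.
d = −(3/4) ln(1 − 4p/3) = −0.75 ln(1 − 0.256411) = −0.75 ln(0.743589)
  = −0.75 × (-0.296267) = 0.222200 substitutions/site.

0.2222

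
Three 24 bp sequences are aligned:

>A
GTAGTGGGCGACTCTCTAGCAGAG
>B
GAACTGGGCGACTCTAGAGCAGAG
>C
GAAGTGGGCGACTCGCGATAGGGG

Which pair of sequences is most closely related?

A–B: 4/24 differ, p = 0.167, d = 0.188.
A–C: 7/24 differ, p = 0.292, d = 0.369.
B–C: 7/24 differ, p = 0.292, d = 0.369.
The smallest distance is between A and B.

A and B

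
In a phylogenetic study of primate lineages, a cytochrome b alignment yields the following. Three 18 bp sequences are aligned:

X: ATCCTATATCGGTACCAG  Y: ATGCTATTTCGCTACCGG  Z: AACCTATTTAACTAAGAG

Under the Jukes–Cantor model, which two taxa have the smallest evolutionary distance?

X and Y

X–Y: 4/18 differ, p = 0.222, d = 0.264.
X–Z: 7/18 differ, p = 0.389, d = 0.548.
Y–Z: 7/18 differ, p = 0.389, d = 0.548.
The smallest distance is between X and Y.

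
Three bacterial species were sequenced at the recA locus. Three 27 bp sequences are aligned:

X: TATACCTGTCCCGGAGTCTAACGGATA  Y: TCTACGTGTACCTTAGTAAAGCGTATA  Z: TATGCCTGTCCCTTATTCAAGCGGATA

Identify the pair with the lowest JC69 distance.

X and Z

X–Y: 9/27 differ, p = 0.333, d = 0.441.
X–Z: 6/27 differ, p = 0.222, d = 0.264.
Y–Z: 7/27 differ, p = 0.259, d = 0.318.
The smallest distance is between X and Z.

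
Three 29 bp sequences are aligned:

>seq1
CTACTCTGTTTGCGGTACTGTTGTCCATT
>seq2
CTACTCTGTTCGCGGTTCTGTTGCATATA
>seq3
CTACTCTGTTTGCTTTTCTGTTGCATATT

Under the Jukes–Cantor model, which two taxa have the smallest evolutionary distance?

seq1–seq2: 6/29 differ, p = 0.207, d = 0.242.
seq1–seq3: 6/29 differ, p = 0.207, d = 0.242.
seq2–seq3: 4/29 differ, p = 0.138, d = 0.152.
The smallest distance is between seq2 and seq3.

seq2 and seq3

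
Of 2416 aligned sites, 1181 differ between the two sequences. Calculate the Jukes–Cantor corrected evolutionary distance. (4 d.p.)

0.7912

p = 1181/2416 ≈ 0.488825.
d = −(3/4) ln(1 − 4p/3) = −0.75 ln(1 − 0.651767) = −0.75 ln(0.348233)
  = −0.75 × (-1.054883) = 0.791162 substitutions/site.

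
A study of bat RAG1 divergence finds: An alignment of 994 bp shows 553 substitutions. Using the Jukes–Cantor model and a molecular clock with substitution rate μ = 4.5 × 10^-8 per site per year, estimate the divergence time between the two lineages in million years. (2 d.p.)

p = 553/994 ≈ 0.556338.
d = −(3/4) ln(1 − 4p/3) = −0.75 ln(1 − 0.741784) = −0.75 ln(0.258216)
  = −0.75 × (-1.353959) = 1.015469 substitutions/site.
Under a molecular clock d = 2μt, so t = d/(2μ) = 1.015469 / (2 × 4.5 × 10^-8) = 11.28 million years.

11.28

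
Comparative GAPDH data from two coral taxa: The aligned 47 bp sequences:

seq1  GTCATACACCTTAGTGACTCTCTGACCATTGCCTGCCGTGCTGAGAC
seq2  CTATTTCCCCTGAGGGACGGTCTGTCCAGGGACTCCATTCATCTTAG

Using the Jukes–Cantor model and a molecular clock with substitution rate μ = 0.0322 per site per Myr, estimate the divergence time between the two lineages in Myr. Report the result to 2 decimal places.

The sequences differ at 22 of 47 sites, so p = 22/47 ≈ 0.468085.
d = −(3/4) ln(1 − 4p/3) = −0.75 ln(1 − 0.624113) = −0.75 ln(0.375887)
  = −0.75 × (-0.978467) = 0.733850 substitutions/site.
Under a molecular clock d = 2μt, so t = d/(2μ) = 0.733850 / (2 × 0.0322) = 11.40 Myr.

11.40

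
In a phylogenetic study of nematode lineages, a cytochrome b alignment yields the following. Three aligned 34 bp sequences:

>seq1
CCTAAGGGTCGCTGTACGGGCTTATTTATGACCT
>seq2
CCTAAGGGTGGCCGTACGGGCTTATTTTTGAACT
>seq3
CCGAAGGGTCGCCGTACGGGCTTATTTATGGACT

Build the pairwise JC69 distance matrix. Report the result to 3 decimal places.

d(seq1,seq2) = 0.128, d(seq1,seq3) = 0.128, d(seq2,seq3) = 0.128

seq1–seq2: 4/34 sites differ → p ≈ 0.117647, d = −0.75 ln(1 − 0.156863) = 0.127969 ≈ 0.128.
seq1–seq3: 4/34 sites differ → p ≈ 0.117647, d = −0.75 ln(1 − 0.156863) = 0.127969 ≈ 0.128.
seq2–seq3: 4/34 sites differ → p ≈ 0.117647, d = −0.75 ln(1 − 0.156863) = 0.127969 ≈ 0.128.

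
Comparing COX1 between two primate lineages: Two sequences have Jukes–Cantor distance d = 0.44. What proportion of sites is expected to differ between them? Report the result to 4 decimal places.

p = (3/4)(1 − e^(−4d/3)) = 0.75 × (1 − e^(-0.586667)) = 0.75 × (1 − 0.556178) = 0.332867.

0.3329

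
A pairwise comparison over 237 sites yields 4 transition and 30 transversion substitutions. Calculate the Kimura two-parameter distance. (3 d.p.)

0.160

P = 4/237 ≈ 0.016878 and Q = 30/237 ≈ 0.126582.
Under the Kimura two-parameter model, d = −½ ln(1 − 2P − Q) − ¼ ln(1 − 2Q).
1 − 2P − Q = 0.839662, giving −½ ln(0.839662) = 0.087378.
1 − 2Q = 0.746836, giving −¼ ln(0.746836) = 0.072977.
d = 0.087378 + 0.072977 = 0.160355.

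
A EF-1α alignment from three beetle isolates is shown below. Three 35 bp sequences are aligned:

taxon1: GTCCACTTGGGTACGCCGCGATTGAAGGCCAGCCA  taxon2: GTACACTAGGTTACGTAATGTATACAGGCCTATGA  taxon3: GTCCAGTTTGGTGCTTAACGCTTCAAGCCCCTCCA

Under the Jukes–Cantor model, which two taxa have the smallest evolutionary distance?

taxon1 and taxon3

taxon1–taxon2: 15/35 differ, p = 0.429, d = 0.635.
taxon1–taxon3: 12/35 differ, p = 0.343, d = 0.458.
taxon2–taxon3: 17/35 differ, p = 0.486, d = 0.782.
The smallest distance is between taxon1 and taxon3.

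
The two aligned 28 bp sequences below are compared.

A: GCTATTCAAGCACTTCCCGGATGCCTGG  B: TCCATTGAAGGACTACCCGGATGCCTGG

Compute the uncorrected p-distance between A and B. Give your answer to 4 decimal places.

The sequences differ at 5 of 28 positions (sites 1, 3, 7, 11, 15).
p = 5/28 = 0.178571… ≈ 0.1786 (to 4 d.p.).

0.1786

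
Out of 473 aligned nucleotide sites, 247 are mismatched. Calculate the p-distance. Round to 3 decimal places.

p = 247/473 = 0.522198… ≈ 0.522 (to 3 d.p.).

0.522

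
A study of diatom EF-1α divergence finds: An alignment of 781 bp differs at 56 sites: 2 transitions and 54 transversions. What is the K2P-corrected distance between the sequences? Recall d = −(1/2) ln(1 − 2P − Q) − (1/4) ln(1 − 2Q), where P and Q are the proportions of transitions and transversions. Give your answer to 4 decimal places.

0.0758

P = 2/781 ≈ 0.002561 and Q = 54/781 ≈ 0.069142.
Under the Kimura two-parameter model, d = −½ ln(1 − 2P − Q) − ¼ ln(1 − 2Q).
1 − 2P − Q = 0.925736, giving −½ ln(0.925736) = 0.038583.
1 − 2Q = 0.861716, giving −¼ ln(0.861716) = 0.037207.
d = 0.038583 + 0.037207 = 0.075790.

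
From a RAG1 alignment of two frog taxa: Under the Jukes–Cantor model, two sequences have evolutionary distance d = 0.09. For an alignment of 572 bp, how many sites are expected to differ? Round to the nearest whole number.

49

Invert JC69: p = (3/4)(1 − e^(−4d/3)) = 0.75 × (1 − e^(-0.12)) = 0.75 × (1 − 0.886920) = 0.084810.
Expected differing sites = pL ≈ 0.084810 × 572 = 48.51132 ≈ 49.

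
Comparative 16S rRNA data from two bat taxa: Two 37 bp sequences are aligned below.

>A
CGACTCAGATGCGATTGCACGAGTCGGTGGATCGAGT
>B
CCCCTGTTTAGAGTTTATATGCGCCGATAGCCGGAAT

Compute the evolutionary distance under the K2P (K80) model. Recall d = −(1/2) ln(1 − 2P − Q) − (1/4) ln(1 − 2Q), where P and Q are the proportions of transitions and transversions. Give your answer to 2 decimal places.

Of 37 sites, 8 differences are transitions and 12 are transversions, so P = 8/37 ≈ 0.216216 and Q = 12/37 ≈ 0.324324.
Under the Kimura two-parameter model, d = −½ ln(1 − 2P − Q) − ¼ ln(1 − 2Q).
1 − 2P − Q = 0.243244, giving −½ ln(0.243244) = 0.706845.
1 − 2Q = 0.351352, giving −¼ ln(0.351352) = 0.261492.
d = 0.706845 + 0.261492 = 0.968337.

0.97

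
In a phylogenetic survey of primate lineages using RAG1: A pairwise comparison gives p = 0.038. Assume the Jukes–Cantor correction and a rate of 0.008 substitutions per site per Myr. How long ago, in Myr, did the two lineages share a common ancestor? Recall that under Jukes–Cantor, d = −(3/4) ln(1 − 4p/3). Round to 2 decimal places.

d = −(3/4) ln(1 − 4p/3) = −0.75 ln(1 − 0.050667) = −0.75 ln(0.949333)
  = −0.75 × (-0.051996) = 0.038997 substitutions/site.
Under a molecular clock d = 2μt, so t = d/(2μ) = 0.038997 / (2 × 0.008) = 2.44 Myr.

2.44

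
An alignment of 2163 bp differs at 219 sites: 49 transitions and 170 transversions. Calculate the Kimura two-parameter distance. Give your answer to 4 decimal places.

P = 49/2163 ≈ 0.022654 and Q = 170/2163 ≈ 0.078595.
Under the Kimura two-parameter model, d = −½ ln(1 − 2P − Q) − ¼ ln(1 − 2Q).
1 − 2P − Q = 0.876097, giving −½ ln(0.876097) = 0.066139.
1 − 2Q = 0.84281, giving −¼ ln(0.84281) = 0.042753.
d = 0.066139 + 0.042753 = 0.108892.

0.1089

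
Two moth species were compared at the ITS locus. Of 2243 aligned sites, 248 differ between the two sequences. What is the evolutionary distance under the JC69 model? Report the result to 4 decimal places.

0.1196

p = 248/2243 ≈ 0.110566.
d = −(3/4) ln(1 − 4p/3) = −0.75 ln(1 − 0.147421) = −0.75 ln(0.852579)
  = −0.75 × (-0.159489) = 0.119617 substitutions/site.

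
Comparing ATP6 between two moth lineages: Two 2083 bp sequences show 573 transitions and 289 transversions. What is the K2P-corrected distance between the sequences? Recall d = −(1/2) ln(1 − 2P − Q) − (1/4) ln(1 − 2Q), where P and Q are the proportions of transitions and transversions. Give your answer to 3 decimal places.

P = 573/2083 ≈ 0.275084 and Q = 289/2083 ≈ 0.138742.
Under the Kimura two-parameter model, d = −½ ln(1 − 2P − Q) − ¼ ln(1 − 2Q).
1 − 2P − Q = 0.31109, giving −½ ln(0.31109) = 0.583837.
1 − 2Q = 0.722516, giving −¼ ln(0.722516) = 0.081254.
d = 0.583837 + 0.081254 = 0.665091.

0.665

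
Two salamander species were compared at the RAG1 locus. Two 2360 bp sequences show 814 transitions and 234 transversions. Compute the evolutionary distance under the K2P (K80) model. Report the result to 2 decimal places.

0.83

P = 814/2360 ≈ 0.344915 and Q = 234/2360 ≈ 0.099153.
Under the Kimura two-parameter model, d = −½ ln(1 − 2P − Q) − ¼ ln(1 − 2Q).
1 − 2P − Q = 0.211017, giving −½ ln(0.211017) = 0.777908.
1 − 2Q = 0.801694, giving −¼ ln(0.801694) = 0.055257.
d = 0.777908 + 0.055257 = 0.833165.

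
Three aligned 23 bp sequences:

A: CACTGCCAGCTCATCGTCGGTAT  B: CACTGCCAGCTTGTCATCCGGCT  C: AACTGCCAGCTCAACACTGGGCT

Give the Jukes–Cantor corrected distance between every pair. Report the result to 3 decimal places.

d(A,B) = 0.321, d(A,C) = 0.390, d(B,C) = 0.390

A–B: 6/23 sites differ → p ≈ 0.26087, d = −0.75 ln(1 − 0.347827) = 0.320584 ≈ 0.321.
A–C: 7/23 sites differ → p ≈ 0.304348, d = −0.75 ln(1 − 0.405797) = 0.390401 ≈ 0.390.
B–C: 7/23 sites differ → p ≈ 0.304348, d = −0.75 ln(1 − 0.405797) = 0.390401 ≈ 0.390.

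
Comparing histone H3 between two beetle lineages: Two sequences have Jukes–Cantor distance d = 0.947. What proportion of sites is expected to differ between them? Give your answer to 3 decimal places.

p = (3/4)(1 − e^(−4d/3)) = 0.75 × (1 − e^(-1.262667)) = 0.75 × (1 − 0.282899) = 0.537826.

0.538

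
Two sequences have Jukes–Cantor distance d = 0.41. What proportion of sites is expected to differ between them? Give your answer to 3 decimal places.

0.316

p = (3/4)(1 − e^(−4d/3)) = 0.75 × (1 − e^(-0.546667)) = 0.75 × (1 − 0.578876) = 0.315843.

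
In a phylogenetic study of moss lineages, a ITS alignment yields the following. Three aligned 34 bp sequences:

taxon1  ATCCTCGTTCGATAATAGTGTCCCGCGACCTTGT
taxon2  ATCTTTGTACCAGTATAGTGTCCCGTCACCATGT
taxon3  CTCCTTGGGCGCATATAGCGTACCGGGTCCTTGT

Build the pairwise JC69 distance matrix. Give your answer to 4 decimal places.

taxon1–taxon2: 9/34 sites differ → p ≈ 0.264706, d = −0.75 ln(1 − 0.352941) = 0.326488 ≈ 0.3265.
taxon1–taxon3: 11/34 sites differ → p ≈ 0.323529, d = −0.75 ln(1 − 0.431372) = 0.423397 ≈ 0.4234.
taxon2–taxon3: 13/34 sites differ → p ≈ 0.382353, d = −0.75 ln(1 − 0.509804) = 0.534712 ≈ 0.5347.

d(taxon1,taxon2) = 0.3265, d(taxon1,taxon3) = 0.4234, d(taxon2,taxon3) = 0.5347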